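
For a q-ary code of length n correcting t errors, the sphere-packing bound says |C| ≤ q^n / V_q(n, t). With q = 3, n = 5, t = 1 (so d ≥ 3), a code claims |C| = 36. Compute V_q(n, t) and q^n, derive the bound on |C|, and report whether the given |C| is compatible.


V_q(n, t) = 11, q^n = 243, Hamming bound = 22, |C| = 36 > bound (violated).

Step 1: Compute V_q(n, t) = Σ_{j=0}^1 C(n, j) (q−1)^j.
  j = 0: C(5,0)·(2)^0 = 1·1 = 1.
  j = 1: C(5,1)·(2)^1 = 5·2 = 10.
  V_q(n, t) = 1 + 10 = 11.
Step 2: q^n = 3^5 = 243.
Step 3: Hamming bound ⌊q^n / V_q(n,t)⌋ = ⌊243/11⌋ = 22.
Step 4: Compare |C| = 36 to 22: violated.
The claimed |C| lies above the Hamming bound, so no 3-ary code of length 5 with d ≥ 3 can have 36 codewords.


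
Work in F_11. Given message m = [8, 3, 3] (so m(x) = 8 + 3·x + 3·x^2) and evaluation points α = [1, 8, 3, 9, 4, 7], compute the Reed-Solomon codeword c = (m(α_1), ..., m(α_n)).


c = [3, 4, 0, 3, 2, 0]

Message polynomial: m(x) = 8 + 3·x + 3·x^2 (mod 11).
For each evaluation point α_i, compute m(α_i) mod 11:
  α_1 = 1: Horner steps 3 → 6 → 3, so m(1) = 3.
  α_2 = 8: Horner steps 3 → 5 → 4, so m(8) = 4.
  α_3 = 3: Horner steps 3 → 1 → 0, so m(3) = 0.
  α_4 = 9: Horner steps 3 → 8 → 3, so m(9) = 3.
  α_5 = 4: Horner steps 3 → 4 → 2, so m(4) = 2.
  α_6 = 7: Horner steps 3 → 2 → 0, so m(7) = 0.
Codeword c = [3, 4, 0, 3, 2, 0] ∈ F_11^6.


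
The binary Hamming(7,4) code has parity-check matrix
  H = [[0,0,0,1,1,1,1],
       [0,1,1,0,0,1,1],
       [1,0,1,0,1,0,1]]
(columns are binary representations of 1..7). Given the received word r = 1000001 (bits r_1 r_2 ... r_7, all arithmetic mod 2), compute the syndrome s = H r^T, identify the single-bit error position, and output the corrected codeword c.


s = (1, 1, 0)^T, error position = 6, corrected codeword c = 1000011

Compute s = H r^T mod 2 one row at a time:
  s_1 = 0 + 0 + 0 + 1 = 1 ≡ 1 (mod 2).
  s_2 = 0 + 0 + 0 + 1 = 1 ≡ 1 (mod 2).
  s_3 = 1 + 0 + 0 + 1 = 2 ≡ 0 (mod 2).
s = (1, 1, 0)^T — this equals column 6 of H (binary 110), so error is at position 6.
Correct: flip bit 6 of r = 1000001 to get c = 1000011.


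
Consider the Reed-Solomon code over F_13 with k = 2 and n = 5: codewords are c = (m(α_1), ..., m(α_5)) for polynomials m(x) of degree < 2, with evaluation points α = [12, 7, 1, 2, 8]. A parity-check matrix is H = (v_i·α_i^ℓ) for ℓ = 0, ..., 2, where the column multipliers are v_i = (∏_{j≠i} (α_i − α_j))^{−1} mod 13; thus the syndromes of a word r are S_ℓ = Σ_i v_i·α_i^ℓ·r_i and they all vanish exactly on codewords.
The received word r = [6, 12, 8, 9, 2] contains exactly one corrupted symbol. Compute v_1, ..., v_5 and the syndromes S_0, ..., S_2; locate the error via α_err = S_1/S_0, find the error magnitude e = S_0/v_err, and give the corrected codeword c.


S = (9, 11, 12), error at position 2, error magnitude e = 11, c = [6, 1, 8, 9, 2].

Step 1: column multipliers v_i = (∏_{j≠i}(α_i − α_j))^{−1} mod 13.
  i = 1 (α = 12): (12−7)(12−1)(12−2)(12−8) = 5·11·10·4 = 2200 ≡ 3, so v_1 = 3^{−1} = 9 (mod 13).
  i = 2 (α = 7): (7−12)(7−1)(7−2)(7−8) = (−5)·6·5·(−1) = 150 ≡ 7, so v_2 = 7^{−1} = 2 (mod 13).
  i = 3 (α = 1): (1−12)(1−7)(1−2)(1−8) = (−11)·(−6)·(−1)·(−7) = 462 ≡ 7, so v_3 = 7^{−1} = 2 (mod 13).
  i = 4 (α = 2): (2−12)(2−7)(2−1)(2−8) = (−10)·(−5)·1·(−6) = −300 ≡ 12, so v_4 = 12^{−1} = 12 (mod 13).
  i = 5 (α = 8): (8−12)(8−7)(8−1)(8−2) = (−4)·1·7·6 = −168 ≡ 1, so v_5 = 1^{−1} = 1 (mod 13).
  v = [9, 2, 2, 12, 1].
Step 2: syndromes of r = [6, 12, 8, 9, 2] (all sums mod 13).
  S_0 = Σ v_i r_i = 9·6 + 2·12 + 2·8 + 12·9 + 1·2 = 204 ≡ 9.
  S_1 = Σ v_i α_i r_i = 9·12·6 + 2·7·12 + 2·1·8 + 12·2·9 + 1·8·2 = 1064 ≡ 11.
  α_i^2 mod 13 = [1, 10, 1, 4, 12].
  S_2 = Σ v_i α_i^2 r_i = 9·1·6 + 2·10·12 + 2·1·8 + 12·4·9 + 1·12·2 = 766 ≡ 12.
  S = (9, 11, 12) ≠ 0, so r is not a codeword (an error is present).
Step 3: locate the error. For a single error e at position i, S_ℓ = v_i·e·α_i^ℓ, so α_err = S_1/S_0.
  S_0^{−1} = 9^{−1} = 3 (mod 13), so α_err = 11·3 = 33 ≡ 7 = α_2. Error position i = 2.
  Consistency check: S_2/S_1 = 12·6 = 72 ≡ 7 = α_err ✓ (single-error assumption holds).
Step 4: error magnitude e = S_0/v_2 = S_0·∏_{j≠2}(α_2 − α_j) = 9·7 = 63 ≡ 11 (mod 13).
Step 5: correct position 2: c_2 = r_2 − e = 12 − 11 ≡ 1 (mod 13). Hence c = [6, 1, 8, 9, 2].
  Check: interpolating c through the α_i gives m(x) = 7 + 1·x (degree < 2) with m(α_i) = c_i for every i, so c is indeed a codeword.


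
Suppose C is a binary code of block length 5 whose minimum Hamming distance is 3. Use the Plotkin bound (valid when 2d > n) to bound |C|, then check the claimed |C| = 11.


Plotkin bound M ≤ 6; given |C| = 11 > bound (violated).

Check applicability: 2d = 6, n = 5.
2d − n = 1 > 0, so Plotkin applies.
Compute d/(2d−n) = 3/1 ≈ 3.0000.
⌊d/(2d−n)⌋ = 3.
Plotkin bound: M ≤ 2·3 = 6.
Given |C| = 11, check: VIOLATED.
This |C| is above the Plotkin bound, so no binary code with n = 5, d = 3 and 11 codewords exists.


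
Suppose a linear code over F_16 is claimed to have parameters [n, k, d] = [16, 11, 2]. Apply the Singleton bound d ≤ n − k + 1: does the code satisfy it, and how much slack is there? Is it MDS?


Singleton RHS = n − k + 1 = 6, slack = 4, bound satisfied, not MDS.

Singleton bound: d ≤ n − k + 1.
Here n = 16, k = 11, so n − k + 1 = 6.
Given d = 2, check d ≤ 6: YES.
Slack = (n − k + 1) − d = 4.
The code is NOT MDS (slack = 4 > 0).
Description: the claimed parameters are [16, 11, 2]_16; such a code would be non-MDS.


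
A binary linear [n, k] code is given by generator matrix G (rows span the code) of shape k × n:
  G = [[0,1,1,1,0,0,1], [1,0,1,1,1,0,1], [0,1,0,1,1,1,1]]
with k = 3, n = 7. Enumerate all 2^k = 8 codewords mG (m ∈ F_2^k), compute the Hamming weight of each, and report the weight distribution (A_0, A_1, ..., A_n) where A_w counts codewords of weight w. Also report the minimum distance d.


Weight distribution: A_0 = 1, A_3 = 2, A_4 = 3, A_5 = 2. Minimum distance d = 3.

Enumerate all 2^3 = 8 messages m ∈ F_2^3.
For each, compute codeword c = mG in F_2^7, then tally its weight.
  m = 000 → c = 0000000, weight = 0.
  m = 100 → c = 0111001, weight = 4.
  m = 010 → c = 1011101, weight = 5.
  m = 110 → c = 1100100, weight = 3.
  m = 001 → c = 0101111, weight = 5.
  m = 101 → c = 0010110, weight = 3.
  m = 011 → c = 1110010, weight = 4.
  m = 111 → c = 1001011, weight = 4.
Tally weights:
  weight 0: 1 codewords.
  weight 3: 2 codewords.
  weight 4: 3 codewords.
  weight 5: 2 codewords.
Minimum distance d = smallest w > 0 with A_w > 0 = 3.
Sanity: Σ A_w = 8 = 2^3 = 8 ✓.


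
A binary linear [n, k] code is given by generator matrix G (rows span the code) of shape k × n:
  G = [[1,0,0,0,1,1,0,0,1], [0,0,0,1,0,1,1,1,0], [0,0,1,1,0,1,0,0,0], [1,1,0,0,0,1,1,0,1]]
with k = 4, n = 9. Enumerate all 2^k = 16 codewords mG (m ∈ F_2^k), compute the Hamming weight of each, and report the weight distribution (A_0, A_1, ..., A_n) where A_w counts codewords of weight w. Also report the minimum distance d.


Weight distribution: A_0 = 1, A_3 = 3, A_4 = 3, A_5 = 4, A_6 = 4, A_7 = 1. Minimum distance d = 3.

Enumerate all 2^4 = 16 messages m ∈ F_2^4.
For each, compute codeword c = mG in F_2^9, then tally its weight.
  m = 0000 → c = 000000000, weight = 0.
  m = 1000 → c = 100011001, weight = 4.
  m = 0100 → c = 000101110, weight = 4.
  m = 1100 → c = 100110111, weight = 6.
  m = 0010 → c = 001101000, weight = 3.
  m = 1010 → c = 101110001, weight = 5.
  m = 0110 → c = 001000110, weight = 3.
  m = 1110 → c = 101011111, weight = 7.
  m = 0001 → c = 110001101, weight = 5.
  m = 1001 → c = 010010100, weight = 3.
  m = 0101 → c = 110100011, weight = 5.
  m = 1101 → c = 010111010, weight = 5.
  m = 0011 → c = 111100101, weight = 6.
  m = 1011 → c = 011111100, weight = 6.
  m = 0111 → c = 111001011, weight = 6.
  m = 1111 → c = 011010010, weight = 4.
Tally weights:
  weight 0: 1 codewords.
  weight 3: 3 codewords.
  weight 4: 3 codewords.
  weight 5: 4 codewords.
  weight 6: 4 codewords.
  weight 7: 1 codewords.
Minimum distance d = smallest w > 0 with A_w > 0 = 3.
Sanity: Σ A_w = 16 = 2^4 = 16 ✓.


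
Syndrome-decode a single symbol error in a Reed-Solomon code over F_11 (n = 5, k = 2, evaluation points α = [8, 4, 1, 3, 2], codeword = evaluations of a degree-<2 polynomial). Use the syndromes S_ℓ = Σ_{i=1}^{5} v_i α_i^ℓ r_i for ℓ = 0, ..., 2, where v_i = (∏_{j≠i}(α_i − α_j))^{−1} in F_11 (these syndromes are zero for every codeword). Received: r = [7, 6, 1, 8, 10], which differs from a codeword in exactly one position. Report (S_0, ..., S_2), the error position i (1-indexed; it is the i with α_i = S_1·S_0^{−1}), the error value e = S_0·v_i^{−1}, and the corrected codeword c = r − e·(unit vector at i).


S = (5, 7, 1), error at position 1, error magnitude e = 9, c = [9, 6, 1, 8, 10].

Step 1: column multipliers v_i = (∏_{j≠i}(α_i − α_j))^{−1} mod 11.
  i = 1 (α = 8): (8−4)(8−1)(8−3)(8−2) = 4·7·5·6 = 840 ≡ 4, so v_1 = 4^{−1} = 3 (mod 11).
  i = 2 (α = 4): (4−8)(4−1)(4−3)(4−2) = (−4)·3·1·2 = −24 ≡ 9, so v_2 = 9^{−1} = 5 (mod 11).
  i = 3 (α = 1): (1−8)(1−4)(1−3)(1−2) = (−7)·(−3)·(−2)·(−1) = 42 ≡ 9, so v_3 = 9^{−1} = 5 (mod 11).
  i = 4 (α = 3): (3−8)(3−4)(3−1)(3−2) = (−5)·(−1)·2·1 = 10 ≡ 10, so v_4 = 10^{−1} = 10 (mod 11).
  i = 5 (α = 2): (2−8)(2−4)(2−1)(2−3) = (−6)·(−2)·1·(−1) = −12 ≡ 10, so v_5 = 10^{−1} = 10 (mod 11).
  v = [3, 5, 5, 10, 10].
Step 2: syndromes of r = [7, 6, 1, 8, 10] (all sums mod 11).
  S_0 = Σ v_i r_i = 3·7 + 5·6 + 5·1 + 10·8 + 10·10 = 236 ≡ 5.
  S_1 = Σ v_i α_i r_i = 3·8·7 + 5·4·6 + 5·1·1 + 10·3·8 + 10·2·10 = 733 ≡ 7.
  α_i^2 mod 11 = [9, 5, 1, 9, 4].
  S_2 = Σ v_i α_i^2 r_i = 3·9·7 + 5·5·6 + 5·1·1 + 10·9·8 + 10·4·10 = 1464 ≡ 1.
  S = (5, 7, 1) ≠ 0, so r is not a codeword (an error is present).
Step 3: locate the error. For a single error e at position i, S_ℓ = v_i·e·α_i^ℓ, so α_err = S_1/S_0.
  S_0^{−1} = 5^{−1} = 9 (mod 11), so α_err = 7·9 = 63 ≡ 8 = α_1. Error position i = 1.
  Consistency check: S_2/S_1 = 1·8 = 8 ≡ 8 = α_err ✓ (single-error assumption holds).
Step 4: error magnitude e = S_0/v_1 = S_0·∏_{j≠1}(α_1 − α_j) = 5·4 = 20 ≡ 9 (mod 11).
Step 5: correct position 1: c_1 = r_1 − e = 7 − 9 ≡ 9 (mod 11). Hence c = [9, 6, 1, 8, 10].
  Check: interpolating c through the α_i gives m(x) = 3 + 9·x (degree < 2) with m(α_i) = c_i for every i, so c is indeed a codeword.


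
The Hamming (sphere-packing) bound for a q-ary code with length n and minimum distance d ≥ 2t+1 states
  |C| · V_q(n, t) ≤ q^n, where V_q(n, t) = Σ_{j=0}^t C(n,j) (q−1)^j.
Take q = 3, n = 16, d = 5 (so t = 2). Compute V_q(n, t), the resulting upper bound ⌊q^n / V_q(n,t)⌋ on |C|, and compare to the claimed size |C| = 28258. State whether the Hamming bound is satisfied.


V_q(n, t) = 513, q^n = 43046721, Hamming bound = 83911, |C| = 28258 ≤ bound (satisfied).

Step 1: Compute V_q(n, t) = Σ_{j=0}^2 C(n, j) (q−1)^j.
  j = 0: C(16,0)·(2)^0 = 1·1 = 1.
  j = 1: C(16,1)·(2)^1 = 16·2 = 32.
  j = 2: C(16,2)·(2)^2 = 120·4 = 480.
  V_q(n, t) = 1 + 32 + 480 = 513.
Step 2: q^n = 3^16 = 43046721.
Step 3: Hamming bound ⌊q^n / V_q(n,t)⌋ = ⌊43046721/513⌋ = 83911.
Step 4: Compare |C| = 28258 to 83911: satisfied.
The claimed |C| lies below the Hamming bound.


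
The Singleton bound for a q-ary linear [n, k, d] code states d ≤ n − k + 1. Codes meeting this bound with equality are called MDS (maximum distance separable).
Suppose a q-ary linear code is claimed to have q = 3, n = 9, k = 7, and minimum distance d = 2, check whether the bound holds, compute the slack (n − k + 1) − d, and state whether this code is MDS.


Singleton RHS = n − k + 1 = 3, slack = 1, bound satisfied, not MDS.

Singleton bound: d ≤ n − k + 1.
Here n = 9, k = 7, so n − k + 1 = 3.
Given d = 2, check d ≤ 3: YES.
Slack = (n − k + 1) − d = 1.
The code is NOT MDS (slack = 1 > 0).
Description: the claimed parameters are [9, 7, 2]_3; such a code would be non-MDS.


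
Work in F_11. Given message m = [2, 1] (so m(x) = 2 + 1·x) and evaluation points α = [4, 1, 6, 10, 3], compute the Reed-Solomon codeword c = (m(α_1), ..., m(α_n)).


c = [6, 3, 8, 1, 5]

Message polynomial: m(x) = 2 + 1·x (mod 11).
For each evaluation point α_i, compute m(α_i) mod 11:
  α_1 = 4: Horner steps 1 → 6, so m(4) = 6.
  α_2 = 1: Horner steps 1 → 3, so m(1) = 3.
  α_3 = 6: Horner steps 1 → 8, so m(6) = 8.
  α_4 = 10: Horner steps 1 → 1, so m(10) = 1.
  α_5 = 3: Horner steps 1 → 5, so m(3) = 5.
Codeword c = [6, 3, 8, 1, 5] ∈ F_11^5.


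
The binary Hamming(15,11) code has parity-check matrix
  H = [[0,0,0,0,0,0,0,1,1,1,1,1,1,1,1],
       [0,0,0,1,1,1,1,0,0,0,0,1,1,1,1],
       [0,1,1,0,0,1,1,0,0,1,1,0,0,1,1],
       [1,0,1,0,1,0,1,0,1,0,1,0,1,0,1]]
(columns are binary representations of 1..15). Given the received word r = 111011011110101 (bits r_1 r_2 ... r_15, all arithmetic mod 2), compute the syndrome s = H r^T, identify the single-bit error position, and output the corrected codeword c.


s = (0, 0, 0, 1)^T, error position = 1, corrected codeword c = 011011011110101

Compute s = H r^T mod 2 one row at a time:
  s_1 = 1 + 1 + 1 + 1 + 0 + 1 + 0 + 1 = 6 ≡ 0 (mod 2).
  s_2 = 0 + 1 + 1 + 0 + 0 + 1 + 0 + 1 = 4 ≡ 0 (mod 2).
  s_3 = 1 + 1 + 1 + 0 + 1 + 1 + 0 + 1 = 6 ≡ 0 (mod 2).
  s_4 = 1 + 1 + 1 + 0 + 1 + 1 + 1 + 1 = 7 ≡ 1 (mod 2).
s = (0, 0, 0, 1)^T — this equals column 1 of H (binary 0001), so error is at position 1.
Correct: flip bit 1 of r = 111011011110101 to get c = 011011011110101.


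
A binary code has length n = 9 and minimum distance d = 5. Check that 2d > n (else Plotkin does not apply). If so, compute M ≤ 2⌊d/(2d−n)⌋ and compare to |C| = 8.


Plotkin bound M ≤ 10; given |C| = 8 ≤ bound (satisfied).

Check applicability: 2d = 10, n = 9.
2d − n = 1 > 0, so Plotkin applies.
Compute d/(2d−n) = 5/1 ≈ 5.0000.
⌊d/(2d−n)⌋ = 5.
Plotkin bound: M ≤ 2·5 = 10.
Given |C| = 8, check: satisfied.
This |C| is below the Plotkin bound.


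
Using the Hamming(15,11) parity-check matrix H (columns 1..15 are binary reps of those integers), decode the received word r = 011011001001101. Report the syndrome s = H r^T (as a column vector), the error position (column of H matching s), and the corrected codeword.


s = (0, 1, 0, 1)^T, error position = 5, corrected codeword c = 011001001001101

Compute s = H r^T mod 2 one row at a time:
  s_1 = 0 + 1 + 0 + 0 + 1 + 1 + 0 + 1 = 4 ≡ 0 (mod 2).
  s_2 = 0 + 1 + 1 + 0 + 1 + 1 + 0 + 1 = 5 ≡ 1 (mod 2).
  s_3 = 1 + 1 + 1 + 0 + 0 + 0 + 0 + 1 = 4 ≡ 0 (mod 2).
  s_4 = 0 + 1 + 1 + 0 + 1 + 0 + 1 + 1 = 5 ≡ 1 (mod 2).
s = (0, 1, 0, 1)^T — this equals column 5 of H (binary 0101), so error is at position 5.
Correct: flip bit 5 of r = 011011001001101 to get c = 011001001001101.


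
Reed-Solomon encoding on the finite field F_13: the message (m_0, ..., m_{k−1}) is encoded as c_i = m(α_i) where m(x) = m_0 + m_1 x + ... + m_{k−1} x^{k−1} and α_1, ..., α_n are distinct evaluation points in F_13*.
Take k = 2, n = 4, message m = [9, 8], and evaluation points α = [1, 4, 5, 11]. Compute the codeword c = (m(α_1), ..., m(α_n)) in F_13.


c = [4, 2, 10, 6]

Message polynomial: m(x) = 9 + 8·x (mod 13).
For each evaluation point α_i, compute m(α_i) mod 13:
  α_1 = 1: Horner steps 8 → 4, so m(1) = 4.
  α_2 = 4: Horner steps 8 → 2, so m(4) = 2.
  α_3 = 5: Horner steps 8 → 10, so m(5) = 10.
  α_4 = 11: Horner steps 8 → 6, so m(11) = 6.
Codeword c = [4, 2, 10, 6] ∈ F_13^4.


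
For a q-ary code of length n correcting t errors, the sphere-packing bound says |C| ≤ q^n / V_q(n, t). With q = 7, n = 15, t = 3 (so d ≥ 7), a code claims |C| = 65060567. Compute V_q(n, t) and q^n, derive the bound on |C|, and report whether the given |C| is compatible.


V_q(n, t) = 102151, q^n = 4747561509943, Hamming bound = 46475918, |C| = 65060567 > bound (violated).

Step 1: Compute V_q(n, t) = Σ_{j=0}^3 C(n, j) (q−1)^j.
  j = 0: C(15,0)·(6)^0 = 1·1 = 1.
  j = 1: C(15,1)·(6)^1 = 15·6 = 90.
  j = 2: C(15,2)·(6)^2 = 105·36 = 3780.
  j = 3: C(15,3)·(6)^3 = 455·216 = 98280.
  V_q(n, t) = 1 + 90 + 3780 + 98280 = 102151.
Step 2: q^n = 7^15 = 4747561509943.
Step 3: Hamming bound ⌊q^n / V_q(n,t)⌋ = ⌊4747561509943/102151⌋ = 46475918.
Step 4: Compare |C| = 65060567 to 46475918: violated.
The claimed |C| lies above the Hamming bound, so no 7-ary code of length 15 with d ≥ 7 can have 65060567 codewords.


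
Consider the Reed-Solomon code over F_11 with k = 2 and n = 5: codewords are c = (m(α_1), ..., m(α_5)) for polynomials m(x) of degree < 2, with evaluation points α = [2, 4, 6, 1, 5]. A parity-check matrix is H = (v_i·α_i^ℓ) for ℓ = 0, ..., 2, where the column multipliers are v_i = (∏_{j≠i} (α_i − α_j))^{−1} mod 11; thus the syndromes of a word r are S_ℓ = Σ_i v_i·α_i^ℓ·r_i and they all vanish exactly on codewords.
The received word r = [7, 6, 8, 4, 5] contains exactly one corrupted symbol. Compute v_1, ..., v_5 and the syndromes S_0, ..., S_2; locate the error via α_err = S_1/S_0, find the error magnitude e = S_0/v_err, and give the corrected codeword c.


S = (4, 5, 9), error at position 2, error magnitude e = 4, c = [7, 2, 8, 4, 5].

Step 1: column multipliers v_i = (∏_{j≠i}(α_i − α_j))^{−1} mod 11.
  i = 1 (α = 2): (2−4)(2−6)(2−1)(2−5) = (−2)·(−4)·1·(−3) = −24 ≡ 9, so v_1 = 9^{−1} = 5 (mod 11).
  i = 2 (α = 4): (4−2)(4−6)(4−1)(4−5) = 2·(−2)·3·(−1) = 12 ≡ 1, so v_2 = 1^{−1} = 1 (mod 11).
  i = 3 (α = 6): (6−2)(6−4)(6−1)(6−5) = 4·2·5·1 = 40 ≡ 7, so v_3 = 7^{−1} = 8 (mod 11).
  i = 4 (α = 1): (1−2)(1−4)(1−6)(1−5) = (−1)·(−3)·(−5)·(−4) = 60 ≡ 5, so v_4 = 5^{−1} = 9 (mod 11).
  i = 5 (α = 5): (5−2)(5−4)(5−6)(5−1) = 3·1·(−1)·4 = −12 ≡ 10, so v_5 = 10^{−1} = 10 (mod 11).
  v = [5, 1, 8, 9, 10].
Step 2: syndromes of r = [7, 6, 8, 4, 5] (all sums mod 11).
  S_0 = Σ v_i r_i = 5·7 + 1·6 + 8·8 + 9·4 + 10·5 = 191 ≡ 4.
  S_1 = Σ v_i α_i r_i = 5·2·7 + 1·4·6 + 8·6·8 + 9·1·4 + 10·5·5 = 764 ≡ 5.
  α_i^2 mod 11 = [4, 5, 3, 1, 3].
  S_2 = Σ v_i α_i^2 r_i = 5·4·7 + 1·5·6 + 8·3·8 + 9·1·4 + 10·3·5 = 548 ≡ 9.
  S = (4, 5, 9) ≠ 0, so r is not a codeword (an error is present).
Step 3: locate the error. For a single error e at position i, S_ℓ = v_i·e·α_i^ℓ, so α_err = S_1/S_0.
  S_0^{−1} = 4^{−1} = 3 (mod 11), so α_err = 5·3 = 15 ≡ 4 = α_2. Error position i = 2.
  Consistency check: S_2/S_1 = 9·9 = 81 ≡ 4 = α_err ✓ (single-error assumption holds).
Step 4: error magnitude e = S_0/v_2 = S_0·∏_{j≠2}(α_2 − α_j) = 4·1 = 4 ≡ 4 (mod 11).
Step 5: correct position 2: c_2 = r_2 − e = 6 − 4 ≡ 2 (mod 11). Hence c = [7, 2, 8, 4, 5].
  Check: interpolating c through the α_i gives m(x) = 1 + 3·x (degree < 2) with m(α_i) = c_i for every i, so c is indeed a codeword.


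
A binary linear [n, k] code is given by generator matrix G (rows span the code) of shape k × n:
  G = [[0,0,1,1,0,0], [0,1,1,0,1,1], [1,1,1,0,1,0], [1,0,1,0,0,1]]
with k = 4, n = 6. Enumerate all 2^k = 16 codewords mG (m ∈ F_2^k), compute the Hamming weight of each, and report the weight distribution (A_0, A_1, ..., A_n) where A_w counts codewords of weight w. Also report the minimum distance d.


Weight distribution: A_0 = 1, A_1 = 2, A_2 = 2, A_3 = 4, A_4 = 5, A_5 = 2. Minimum distance d = 1.

Enumerate all 2^4 = 16 messages m ∈ F_2^4.
For each, compute codeword c = mG in F_2^6, then tally its weight.
  m = 0000 → c = 000000, weight = 0.
  m = 1000 → c = 001100, weight = 2.
  m = 0100 → c = 011011, weight = 4.
  m = 1100 → c = 010111, weight = 4.
  m = 0010 → c = 111010, weight = 4.
  m = 1010 → c = 110110, weight = 4.
  m = 0110 → c = 100001, weight = 2.
  m = 1110 → c = 101101, weight = 4.
  m = 0001 → c = 101001, weight = 3.
  m = 1001 → c = 100101, weight = 3.
  m = 0101 → c = 110010, weight = 3.
  m = 1101 → c = 111110, weight = 5.
  m = 0011 → c = 010011, weight = 3.
  m = 1011 → c = 011111, weight = 5.
  m = 0111 → c = 001000, weight = 1.
  m = 1111 → c = 000100, weight = 1.
Tally weights:
  weight 0: 1 codewords.
  weight 1: 2 codewords.
  weight 2: 2 codewords.
  weight 3: 4 codewords.
  weight 4: 5 codewords.
  weight 5: 2 codewords.
Minimum distance d = smallest w > 0 with A_w > 0 = 1.
Sanity: Σ A_w = 16 = 2^4 = 16 ✓.


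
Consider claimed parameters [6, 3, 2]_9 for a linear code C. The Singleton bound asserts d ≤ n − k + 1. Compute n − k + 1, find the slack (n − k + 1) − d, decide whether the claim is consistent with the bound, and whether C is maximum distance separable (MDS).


Singleton RHS = n − k + 1 = 4, slack = 2, bound satisfied, not MDS.

Singleton bound: d ≤ n − k + 1.
Here n = 6, k = 3, so n − k + 1 = 4.
Given d = 2, check d ≤ 4: YES.
Slack = (n − k + 1) − d = 2.
The code is NOT MDS (slack = 2 > 0).
Description: the claimed parameters are [6, 3, 2]_9; such a code would be non-MDS.


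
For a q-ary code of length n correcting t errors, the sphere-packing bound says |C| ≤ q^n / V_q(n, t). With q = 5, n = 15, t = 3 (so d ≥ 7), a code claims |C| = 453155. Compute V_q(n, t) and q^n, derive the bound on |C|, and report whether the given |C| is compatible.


V_q(n, t) = 30861, q^n = 30517578125, Hamming bound = 988871, |C| = 453155 ≤ bound (satisfied).

Step 1: Compute V_q(n, t) = Σ_{j=0}^3 C(n, j) (q−1)^j.
  j = 0: C(15,0)·(4)^0 = 1·1 = 1.
  j = 1: C(15,1)·(4)^1 = 15·4 = 60.
  j = 2: C(15,2)·(4)^2 = 105·16 = 1680.
  j = 3: C(15,3)·(4)^3 = 455·64 = 29120.
  V_q(n, t) = 1 + 60 + 1680 + 29120 = 30861.
Step 2: q^n = 5^15 = 30517578125.
Step 3: Hamming bound ⌊q^n / V_q(n,t)⌋ = ⌊30517578125/30861⌋ = 988871.
Step 4: Compare |C| = 453155 to 988871: satisfied.
The claimed |C| lies below the Hamming bound.


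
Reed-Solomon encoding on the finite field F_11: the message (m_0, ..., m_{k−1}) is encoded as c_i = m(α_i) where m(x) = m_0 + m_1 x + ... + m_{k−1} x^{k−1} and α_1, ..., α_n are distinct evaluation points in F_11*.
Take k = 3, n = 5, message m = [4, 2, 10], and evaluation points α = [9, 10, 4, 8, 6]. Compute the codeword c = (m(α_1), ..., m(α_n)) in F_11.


c = [7, 1, 7, 0, 2]

Message polynomial: m(x) = 4 + 2·x + 10·x^2 (mod 11).
For each evaluation point α_i, compute m(α_i) mod 11:
  α_1 = 9: Horner steps 10 → 4 → 7, so m(9) = 7.
  α_2 = 10: Horner steps 10 → 3 → 1, so m(10) = 1.
  α_3 = 4: Horner steps 10 → 9 → 7, so m(4) = 7.
  α_4 = 8: Horner steps 10 → 5 → 0, so m(8) = 0.
  α_5 = 6: Horner steps 10 → 7 → 2, so m(6) = 2.
Codeword c = [7, 1, 7, 0, 2] ∈ F_11^5.


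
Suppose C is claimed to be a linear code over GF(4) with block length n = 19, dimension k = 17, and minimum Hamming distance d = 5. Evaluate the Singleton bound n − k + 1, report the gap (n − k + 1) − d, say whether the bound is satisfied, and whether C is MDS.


Singleton RHS = n − k + 1 = 3, slack = -2, bound violated (no such code; not MDS).

Singleton bound: d ≤ n − k + 1.
Here n = 19, k = 17, so n − k + 1 = 3.
Given d = 5, check d ≤ 3: NO.
Slack = (n − k + 1) − d = -2.
The slack is negative: d = 5 exceeds n − k + 1 = 3 by 2, so the Singleton bound is violated and no linear [19, 17, 5]_4 code can exist. In particular it is not MDS (MDS requires d = n − k + 1 exactly).
Description: the claimed parameters are [19, 17, 5]_4; such a code would be impossible (violates the Singleton bound).


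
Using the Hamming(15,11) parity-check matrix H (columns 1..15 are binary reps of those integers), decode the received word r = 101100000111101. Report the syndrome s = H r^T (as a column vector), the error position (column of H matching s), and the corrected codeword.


s = (1, 0, 0, 1)^T, error position = 9, corrected codeword c = 101100001111101

Compute s = H r^T mod 2 one row at a time:
  s_1 = 0 + 0 + 1 + 1 + 1 + 1 + 0 + 1 = 5 ≡ 1 (mod 2).
  s_2 = 1 + 0 + 0 + 0 + 1 + 1 + 0 + 1 = 4 ≡ 0 (mod 2).
  s_3 = 0 + 1 + 0 + 0 + 1 + 1 + 0 + 1 = 4 ≡ 0 (mod 2).
  s_4 = 1 + 1 + 0 + 0 + 0 + 1 + 1 + 1 = 5 ≡ 1 (mod 2).
s = (1, 0, 0, 1)^T — this equals column 9 of H (binary 1001), so error is at position 9.
Correct: flip bit 9 of r = 101100000111101 to get c = 101100001111101.


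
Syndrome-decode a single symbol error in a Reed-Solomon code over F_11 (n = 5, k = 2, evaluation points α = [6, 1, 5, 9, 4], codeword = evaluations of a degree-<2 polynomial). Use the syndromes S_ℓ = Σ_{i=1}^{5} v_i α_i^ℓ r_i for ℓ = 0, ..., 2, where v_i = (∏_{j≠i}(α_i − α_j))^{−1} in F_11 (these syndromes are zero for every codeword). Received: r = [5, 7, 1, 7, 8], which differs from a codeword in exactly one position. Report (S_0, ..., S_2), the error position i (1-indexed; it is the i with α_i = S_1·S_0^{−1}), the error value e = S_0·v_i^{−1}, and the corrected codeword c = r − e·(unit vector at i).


S = (8, 6, 10), error at position 4, error magnitude e = 1, c = [5, 7, 1, 6, 8].

Step 1: column multipliers v_i = (∏_{j≠i}(α_i − α_j))^{−1} mod 11.
  i = 1 (α = 6): (6−1)(6−5)(6−9)(6−4) = 5·1·(−3)·2 = −30 ≡ 3, so v_1 = 3^{−1} = 4 (mod 11).
  i = 2 (α = 1): (1−6)(1−5)(1−9)(1−4) = (−5)·(−4)·(−8)·(−3) = 480 ≡ 7, so v_2 = 7^{−1} = 8 (mod 11).
  i = 3 (α = 5): (5−6)(5−1)(5−9)(5−4) = (−1)·4·(−4)·1 = 16 ≡ 5, so v_3 = 5^{−1} = 9 (mod 11).
  i = 4 (α = 9): (9−6)(9−1)(9−5)(9−4) = 3·8·4·5 = 480 ≡ 7, so v_4 = 7^{−1} = 8 (mod 11).
  i = 5 (α = 4): (4−6)(4−1)(4−5)(4−9) = (−2)·3·(−1)·(−5) = −30 ≡ 3, so v_5 = 3^{−1} = 4 (mod 11).
  v = [4, 8, 9, 8, 4].
Step 2: syndromes of r = [5, 7, 1, 7, 8] (all sums mod 11).
  S_0 = Σ v_i r_i = 4·5 + 8·7 + 9·1 + 8·7 + 4·8 = 173 ≡ 8.
  S_1 = Σ v_i α_i r_i = 4·6·5 + 8·1·7 + 9·5·1 + 8·9·7 + 4·4·8 = 853 ≡ 6.
  α_i^2 mod 11 = [3, 1, 3, 4, 5].
  S_2 = Σ v_i α_i^2 r_i = 4·3·5 + 8·1·7 + 9·3·1 + 8·4·7 + 4·5·8 = 527 ≡ 10.
  S = (8, 6, 10) ≠ 0, so r is not a codeword (an error is present).
Step 3: locate the error. For a single error e at position i, S_ℓ = v_i·e·α_i^ℓ, so α_err = S_1/S_0.
  S_0^{−1} = 8^{−1} = 7 (mod 11), so α_err = 6·7 = 42 ≡ 9 = α_4. Error position i = 4.
  Consistency check: S_2/S_1 = 10·2 = 20 ≡ 9 = α_err ✓ (single-error assumption holds).
Step 4: error magnitude e = S_0/v_4 = S_0·∏_{j≠4}(α_4 − α_j) = 8·7 = 56 ≡ 1 (mod 11).
Step 5: correct position 4: c_4 = r_4 − e = 7 − 1 ≡ 6 (mod 11). Hence c = [5, 7, 1, 6, 8].
  Check: interpolating c through the α_i gives m(x) = 3 + 4·x (degree < 2) with m(α_i) = c_i for every i, so c is indeed a codeword.


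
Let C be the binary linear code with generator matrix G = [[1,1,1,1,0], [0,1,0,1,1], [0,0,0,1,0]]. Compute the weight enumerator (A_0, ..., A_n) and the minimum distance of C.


Weight distribution: A_0 = 1, A_1 = 1, A_2 = 1, A_3 = 3, A_4 = 2. Minimum distance d = 1.

Enumerate all 2^3 = 8 messages m ∈ F_2^3.
For each, compute codeword c = mG in F_2^5, then tally its weight.
  m = 000 → c = 00000, weight = 0.
  m = 100 → c = 11110, weight = 4.
  m = 010 → c = 01011, weight = 3.
  m = 110 → c = 10101, weight = 3.
  m = 001 → c = 00010, weight = 1.
  m = 101 → c = 11100, weight = 3.
  m = 011 → c = 01001, weight = 2.
  m = 111 → c = 10111, weight = 4.
Tally weights:
  weight 0: 1 codewords.
  weight 1: 1 codewords.
  weight 2: 1 codewords.
  weight 3: 3 codewords.
  weight 4: 2 codewords.
Minimum distance d = smallest w > 0 with A_w > 0 = 1.
Sanity: Σ A_w = 8 = 2^3 = 8 ✓.


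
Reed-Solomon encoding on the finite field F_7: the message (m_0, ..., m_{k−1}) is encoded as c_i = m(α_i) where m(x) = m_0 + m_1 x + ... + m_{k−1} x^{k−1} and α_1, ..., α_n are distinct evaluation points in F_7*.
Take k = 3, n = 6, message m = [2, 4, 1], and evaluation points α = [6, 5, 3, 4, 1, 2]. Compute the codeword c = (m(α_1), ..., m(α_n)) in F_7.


c = [6, 5, 2, 6, 0, 0]

Message polynomial: m(x) = 2 + 4·x + 1·x^2 (mod 7).
For each evaluation point α_i, compute m(α_i) mod 7:
  α_1 = 6: Horner steps 1 → 3 → 6, so m(6) = 6.
  α_2 = 5: Horner steps 1 → 2 → 5, so m(5) = 5.
  α_3 = 3: Horner steps 1 → 0 → 2, so m(3) = 2.
  α_4 = 4: Horner steps 1 → 1 → 6, so m(4) = 6.
  α_5 = 1: Horner steps 1 → 5 → 0, so m(1) = 0.
  α_6 = 2: Horner steps 1 → 6 → 0, so m(2) = 0.
Codeword c = [6, 5, 2, 6, 0, 0] ∈ F_7^6.


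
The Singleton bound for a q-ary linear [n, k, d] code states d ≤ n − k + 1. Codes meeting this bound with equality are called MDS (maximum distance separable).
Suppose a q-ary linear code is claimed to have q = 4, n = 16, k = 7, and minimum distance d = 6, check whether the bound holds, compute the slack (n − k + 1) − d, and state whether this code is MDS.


Singleton RHS = n − k + 1 = 10, slack = 4, bound satisfied, not MDS.

Singleton bound: d ≤ n − k + 1.
Here n = 16, k = 7, so n − k + 1 = 10.
Given d = 6, check d ≤ 10: YES.
Slack = (n − k + 1) − d = 4.
The code is NOT MDS (slack = 4 > 0).
Description: the claimed parameters are [16, 7, 6]_4; such a code would be non-MDS.


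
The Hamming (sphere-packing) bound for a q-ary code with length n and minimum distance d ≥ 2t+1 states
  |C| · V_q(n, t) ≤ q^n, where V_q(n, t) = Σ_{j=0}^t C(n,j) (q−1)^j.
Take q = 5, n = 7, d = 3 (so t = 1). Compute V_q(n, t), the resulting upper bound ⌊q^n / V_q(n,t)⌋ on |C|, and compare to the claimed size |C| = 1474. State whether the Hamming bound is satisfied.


V_q(n, t) = 29, q^n = 78125, Hamming bound = 2693, |C| = 1474 ≤ bound (satisfied).

Step 1: Compute V_q(n, t) = Σ_{j=0}^1 C(n, j) (q−1)^j.
  j = 0: C(7,0)·(4)^0 = 1·1 = 1.
  j = 1: C(7,1)·(4)^1 = 7·4 = 28.
  V_q(n, t) = 1 + 28 = 29.
Step 2: q^n = 5^7 = 78125.
Step 3: Hamming bound ⌊q^n / V_q(n,t)⌋ = ⌊78125/29⌋ = 2693.
Step 4: Compare |C| = 1474 to 2693: satisfied.
The claimed |C| lies below the Hamming bound.


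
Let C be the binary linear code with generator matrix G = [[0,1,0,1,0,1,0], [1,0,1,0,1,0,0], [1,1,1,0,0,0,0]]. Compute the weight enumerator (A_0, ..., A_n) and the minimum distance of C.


Weight distribution: A_0 = 1, A_2 = 1, A_3 = 4, A_4 = 1, A_6 = 1. Minimum distance d = 2.

Enumerate all 2^3 = 8 messages m ∈ F_2^3.
For each, compute codeword c = mG in F_2^7, then tally its weight.
  m = 000 → c = 0000000, weight = 0.
  m = 100 → c = 0101010, weight = 3.
  m = 010 → c = 1010100, weight = 3.
  m = 110 → c = 1111110, weight = 6.
  m = 001 → c = 1110000, weight = 3.
  m = 101 → c = 1011010, weight = 4.
  m = 011 → c = 0100100, weight = 2.
  m = 111 → c = 0001110, weight = 3.
Tally weights:
  weight 0: 1 codewords.
  weight 2: 1 codewords.
  weight 3: 4 codewords.
  weight 4: 1 codewords.
  weight 6: 1 codewords.
Minimum distance d = smallest w > 0 with A_w > 0 = 2.
Sanity: Σ A_w = 8 = 2^3 = 8 ✓.


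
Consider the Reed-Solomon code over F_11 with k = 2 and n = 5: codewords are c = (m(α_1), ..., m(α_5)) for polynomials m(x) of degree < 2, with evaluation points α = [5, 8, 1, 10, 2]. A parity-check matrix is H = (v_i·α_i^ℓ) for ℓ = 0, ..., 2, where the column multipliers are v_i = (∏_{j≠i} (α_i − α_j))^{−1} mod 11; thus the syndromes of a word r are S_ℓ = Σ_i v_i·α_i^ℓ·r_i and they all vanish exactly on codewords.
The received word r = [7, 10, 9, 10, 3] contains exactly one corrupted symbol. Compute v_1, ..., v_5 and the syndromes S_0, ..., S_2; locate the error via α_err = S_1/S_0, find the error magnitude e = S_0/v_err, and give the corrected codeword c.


S = (10, 3, 2), error at position 2, error magnitude e = 10, c = [7, 0, 9, 10, 3].

Step 1: column multipliers v_i = (∏_{j≠i}(α_i − α_j))^{−1} mod 11.
  i = 1 (α = 5): (5−8)(5−1)(5−10)(5−2) = (−3)·4·(−5)·3 = 180 ≡ 4, so v_1 = 4^{−1} = 3 (mod 11).
  i = 2 (α = 8): (8−5)(8−1)(8−10)(8−2) = 3·7·(−2)·6 = −252 ≡ 1, so v_2 = 1^{−1} = 1 (mod 11).
  i = 3 (α = 1): (1−5)(1−8)(1−10)(1−2) = (−4)·(−7)·(−9)·(−1) = 252 ≡ 10, so v_3 = 10^{−1} = 10 (mod 11).
  i = 4 (α = 10): (10−5)(10−8)(10−1)(10−2) = 5·2·9·8 = 720 ≡ 5, so v_4 = 5^{−1} = 9 (mod 11).
  i = 5 (α = 2): (2−5)(2−8)(2−1)(2−10) = (−3)·(−6)·1·(−8) = −144 ≡ 10, so v_5 = 10^{−1} = 10 (mod 11).
  v = [3, 1, 10, 9, 10].
Step 2: syndromes of r = [7, 10, 9, 10, 3] (all sums mod 11).
  S_0 = Σ v_i r_i = 3·7 + 1·10 + 10·9 + 9·10 + 10·3 = 241 ≡ 10.
  S_1 = Σ v_i α_i r_i = 3·5·7 + 1·8·10 + 10·1·9 + 9·10·10 + 10·2·3 = 1235 ≡ 3.
  α_i^2 mod 11 = [3, 9, 1, 1, 4].
  S_2 = Σ v_i α_i^2 r_i = 3·3·7 + 1·9·10 + 10·1·9 + 9·1·10 + 10·4·3 = 453 ≡ 2.
  S = (10, 3, 2) ≠ 0, so r is not a codeword (an error is present).
Step 3: locate the error. For a single error e at position i, S_ℓ = v_i·e·α_i^ℓ, so α_err = S_1/S_0.
  S_0^{−1} = 10^{−1} = 10 (mod 11), so α_err = 3·10 = 30 ≡ 8 = α_2. Error position i = 2.
  Consistency check: S_2/S_1 = 2·4 = 8 ≡ 8 = α_err ✓ (single-error assumption holds).
Step 4: error magnitude e = S_0/v_2 = S_0·∏_{j≠2}(α_2 − α_j) = 10·1 = 10 ≡ 10 (mod 11).
Step 5: correct position 2: c_2 = r_2 − e = 10 − 10 ≡ 0 (mod 11). Hence c = [7, 0, 9, 10, 3].
  Check: interpolating c through the α_i gives m(x) = 4 + 5·x (degree < 2) with m(α_i) = c_i for every i, so c is indeed a codeword.


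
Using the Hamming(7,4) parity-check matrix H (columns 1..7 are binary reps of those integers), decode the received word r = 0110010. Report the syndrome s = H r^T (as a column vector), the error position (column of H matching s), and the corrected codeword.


s = (1, 1, 1)^T, error position = 7, corrected codeword c = 0110011

Compute s = H r^T mod 2 one row at a time:
  s_1 = 0 + 0 + 1 + 0 = 1 ≡ 1 (mod 2).
  s_2 = 1 + 1 + 1 + 0 = 3 ≡ 1 (mod 2).
  s_3 = 0 + 1 + 0 + 0 = 1 ≡ 1 (mod 2).
s = (1, 1, 1)^T — this equals column 7 of H (binary 111), so error is at position 7.
Correct: flip bit 7 of r = 0110010 to get c = 0110011.


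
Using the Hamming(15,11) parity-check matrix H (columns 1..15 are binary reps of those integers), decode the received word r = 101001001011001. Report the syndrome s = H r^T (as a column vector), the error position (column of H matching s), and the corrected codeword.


s = (0, 1, 0, 1)^T, error position = 5, corrected codeword c = 101011001011001

Compute s = H r^T mod 2 one row at a time:
  s_1 = 0 + 1 + 0 + 1 + 1 + 0 + 0 + 1 = 4 ≡ 0 (mod 2).
  s_2 = 0 + 0 + 1 + 0 + 1 + 0 + 0 + 1 = 3 ≡ 1 (mod 2).
  s_3 = 0 + 1 + 1 + 0 + 0 + 1 + 0 + 1 = 4 ≡ 0 (mod 2).
  s_4 = 1 + 1 + 0 + 0 + 1 + 1 + 0 + 1 = 5 ≡ 1 (mod 2).
s = (0, 1, 0, 1)^T — this equals column 5 of H (binary 0101), so error is at position 5.
Correct: flip bit 5 of r = 101001001011001 to get c = 101011001011001.


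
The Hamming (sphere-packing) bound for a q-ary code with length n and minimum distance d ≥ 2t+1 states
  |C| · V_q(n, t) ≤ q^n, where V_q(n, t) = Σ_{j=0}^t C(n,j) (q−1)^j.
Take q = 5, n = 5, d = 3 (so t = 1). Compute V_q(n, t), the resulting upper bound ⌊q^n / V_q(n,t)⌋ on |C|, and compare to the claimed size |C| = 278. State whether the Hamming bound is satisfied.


V_q(n, t) = 21, q^n = 3125, Hamming bound = 148, |C| = 278 > bound (violated).

Step 1: Compute V_q(n, t) = Σ_{j=0}^1 C(n, j) (q−1)^j.
  j = 0: C(5,0)·(4)^0 = 1·1 = 1.
  j = 1: C(5,1)·(4)^1 = 5·4 = 20.
  V_q(n, t) = 1 + 20 = 21.
Step 2: q^n = 5^5 = 3125.
Step 3: Hamming bound ⌊q^n / V_q(n,t)⌋ = ⌊3125/21⌋ = 148.
Step 4: Compare |C| = 278 to 148: violated.
The claimed |C| lies above the Hamming bound, so no 5-ary code of length 5 with d ≥ 3 can have 278 codewords.


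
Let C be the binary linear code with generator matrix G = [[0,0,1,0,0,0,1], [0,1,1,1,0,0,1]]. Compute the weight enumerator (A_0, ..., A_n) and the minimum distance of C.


Weight distribution: A_0 = 1, A_2 = 2, A_4 = 1. Minimum distance d = 2.

Enumerate all 2^2 = 4 messages m ∈ F_2^2.
For each, compute codeword c = mG in F_2^7, then tally its weight.
  m = 00 → c = 0000000, weight = 0.
  m = 10 → c = 0010001, weight = 2.
  m = 01 → c = 0111001, weight = 4.
  m = 11 → c = 0101000, weight = 2.
Tally weights:
  weight 0: 1 codewords.
  weight 2: 2 codewords.
  weight 4: 1 codewords.
Minimum distance d = smallest w > 0 with A_w > 0 = 2.
Sanity: Σ A_w = 4 = 2^2 = 4 ✓.


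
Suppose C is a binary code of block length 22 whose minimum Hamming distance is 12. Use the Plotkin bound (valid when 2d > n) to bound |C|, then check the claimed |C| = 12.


Plotkin bound M ≤ 12; given |C| = 12 ≤ bound (satisfied).

Check applicability: 2d = 24, n = 22.
2d − n = 2 > 0, so Plotkin applies.
Compute d/(2d−n) = 12/2 ≈ 6.0000.
⌊d/(2d−n)⌋ = 6.
Plotkin bound: M ≤ 2·6 = 12.
Given |C| = 12, check: satisfied.
This |C| is at the Plotkin bound.


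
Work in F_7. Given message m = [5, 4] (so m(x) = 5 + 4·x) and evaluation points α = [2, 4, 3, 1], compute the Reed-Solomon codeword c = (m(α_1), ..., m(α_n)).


c = [6, 0, 3, 2]

Message polynomial: m(x) = 5 + 4·x (mod 7).
For each evaluation point α_i, compute m(α_i) mod 7:
  α_1 = 2: Horner steps 4 → 6, so m(2) = 6.
  α_2 = 4: Horner steps 4 → 0, so m(4) = 0.
  α_3 = 3: Horner steps 4 → 3, so m(3) = 3.
  α_4 = 1: Horner steps 4 → 2, so m(1) = 2.
Codeword c = [6, 0, 3, 2] ∈ F_7^4.


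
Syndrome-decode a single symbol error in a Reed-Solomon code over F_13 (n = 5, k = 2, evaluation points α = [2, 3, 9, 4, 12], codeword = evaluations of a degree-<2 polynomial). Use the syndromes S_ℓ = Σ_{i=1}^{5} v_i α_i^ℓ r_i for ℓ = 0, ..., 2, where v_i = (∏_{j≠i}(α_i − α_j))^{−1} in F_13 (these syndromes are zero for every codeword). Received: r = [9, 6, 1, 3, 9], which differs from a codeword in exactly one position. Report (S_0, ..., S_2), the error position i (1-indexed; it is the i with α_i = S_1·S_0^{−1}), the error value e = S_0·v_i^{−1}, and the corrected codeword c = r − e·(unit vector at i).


S = (2, 11, 2), error at position 5, error magnitude e = 4, c = [9, 6, 1, 3, 5].

Step 1: column multipliers v_i = (∏_{j≠i}(α_i − α_j))^{−1} mod 13.
  i = 1 (α = 2): (2−3)(2−9)(2−4)(2−12) = (−1)·(−7)·(−2)·(−10) = 140 ≡ 10, so v_1 = 10^{−1} = 4 (mod 13).
  i = 2 (α = 3): (3−2)(3−9)(3−4)(3−12) = 1·(−6)·(−1)·(−9) = −54 ≡ 11, so v_2 = 11^{−1} = 6 (mod 13).
  i = 3 (α = 9): (9−2)(9−3)(9−4)(9−12) = 7·6·5·(−3) = −630 ≡ 7, so v_3 = 7^{−1} = 2 (mod 13).
  i = 4 (α = 4): (4−2)(4−3)(4−9)(4−12) = 2·1·(−5)·(−8) = 80 ≡ 2, so v_4 = 2^{−1} = 7 (mod 13).
  i = 5 (α = 12): (12−2)(12−3)(12−9)(12−4) = 10·9·3·8 = 2160 ≡ 2, so v_5 = 2^{−1} = 7 (mod 13).
  v = [4, 6, 2, 7, 7].
Step 2: syndromes of r = [9, 6, 1, 3, 9] (all sums mod 13).
  S_0 = Σ v_i r_i = 4·9 + 6·6 + 2·1 + 7·3 + 7·9 = 158 ≡ 2.
  S_1 = Σ v_i α_i r_i = 4·2·9 + 6·3·6 + 2·9·1 + 7·4·3 + 7·12·9 = 1038 ≡ 11.
  α_i^2 mod 13 = [4, 9, 3, 3, 1].
  S_2 = Σ v_i α_i^2 r_i = 4·4·9 + 6·9·6 + 2·3·1 + 7·3·3 + 7·1·9 = 600 ≡ 2.
  S = (2, 11, 2) ≠ 0, so r is not a codeword (an error is present).
Step 3: locate the error. For a single error e at position i, S_ℓ = v_i·e·α_i^ℓ, so α_err = S_1/S_0.
  S_0^{−1} = 2^{−1} = 7 (mod 13), so α_err = 11·7 = 77 ≡ 12 = α_5. Error position i = 5.
  Consistency check: S_2/S_1 = 2·6 = 12 ≡ 12 = α_err ✓ (single-error assumption holds).
Step 4: error magnitude e = S_0/v_5 = S_0·∏_{j≠5}(α_5 − α_j) = 2·2 = 4 ≡ 4 (mod 13).
Step 5: correct position 5: c_5 = r_5 − e = 9 − 4 ≡ 5 (mod 13). Hence c = [9, 6, 1, 3, 5].
  Check: interpolating c through the α_i gives m(x) = 2 + 10·x (degree < 2) with m(α_i) = c_i for every i, so c is indeed a codeword.
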